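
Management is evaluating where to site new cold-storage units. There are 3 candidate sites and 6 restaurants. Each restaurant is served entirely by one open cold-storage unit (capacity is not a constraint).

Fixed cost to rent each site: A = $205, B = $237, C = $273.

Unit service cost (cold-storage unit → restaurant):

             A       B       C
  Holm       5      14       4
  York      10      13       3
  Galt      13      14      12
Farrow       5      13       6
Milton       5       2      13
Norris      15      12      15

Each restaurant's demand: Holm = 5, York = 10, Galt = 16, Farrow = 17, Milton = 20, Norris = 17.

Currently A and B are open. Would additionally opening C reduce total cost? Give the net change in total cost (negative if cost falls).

No — net change +182 (cost rises by 182).

Current service cost with {A, B}: 662.
Adding C: each restaurant re-picks its cheapest; new service cost 571, saving 91.
Extra fixed cost: 273. Net change = 273 − 91 = 182.
(Totals: 1104 → 1286.)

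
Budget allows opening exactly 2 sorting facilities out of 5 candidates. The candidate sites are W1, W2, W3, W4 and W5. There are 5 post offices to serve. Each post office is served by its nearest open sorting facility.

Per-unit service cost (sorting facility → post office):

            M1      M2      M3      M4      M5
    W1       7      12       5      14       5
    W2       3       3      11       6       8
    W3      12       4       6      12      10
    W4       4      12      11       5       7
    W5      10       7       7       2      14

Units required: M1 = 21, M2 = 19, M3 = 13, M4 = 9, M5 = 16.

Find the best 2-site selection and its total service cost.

Choose W1 and W2; total service cost 319.

With exactly 2 open, each post office uses its cheapest among the chosen.
{W1, W2}: M1→W2 3·21=63, M2→W2 3·19=57, M3→W1 5·13=65, M4→W2 6·9=54, M5→W1 5·16=80. Service cost 319.
{W2, W5}: service cost 357
{W2, W3}: service cost 380
Among all 10 size-2 choices, {W1, W2} is lowest.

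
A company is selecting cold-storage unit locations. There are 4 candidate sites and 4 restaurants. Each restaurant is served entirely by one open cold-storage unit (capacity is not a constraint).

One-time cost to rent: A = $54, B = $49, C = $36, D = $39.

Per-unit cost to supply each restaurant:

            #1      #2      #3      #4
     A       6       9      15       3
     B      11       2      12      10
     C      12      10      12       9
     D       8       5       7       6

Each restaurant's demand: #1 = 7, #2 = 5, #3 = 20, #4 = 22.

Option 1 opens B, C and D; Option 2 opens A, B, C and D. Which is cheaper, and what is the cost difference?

Option 1: {B, C, D}: #1→D 8·7=56, #2→B 2·5=10, #3→D 7·20=140, #4→D 6·22=132. Service 338; fixed 124; total 462.
Option 2: {A, B, C, D}: #1→A 6·7=42, #2→B 2·5=10, #3→D 7·20=140, #4→A 3·22=66. Service 258; fixed 178; total 436.
Difference: |462 − 436| = 26.

Option 2 is cheaper by 26.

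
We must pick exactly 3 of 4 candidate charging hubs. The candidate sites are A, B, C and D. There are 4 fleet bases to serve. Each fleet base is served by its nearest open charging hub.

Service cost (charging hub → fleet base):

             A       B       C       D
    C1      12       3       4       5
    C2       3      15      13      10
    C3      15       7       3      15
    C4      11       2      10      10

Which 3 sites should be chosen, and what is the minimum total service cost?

With exactly 3 open, each fleet base uses its cheapest among the chosen.
{A, B, C}: C1→B 3, C2→A 3, C3→C 3, C4→B 2. Service cost 11.
{A, B, D}: service cost 15
{B, C, D}: service cost 18
Among all 4 size-3 choices, {A, B, C} is lowest.

Choose A, B and C; total service cost 11.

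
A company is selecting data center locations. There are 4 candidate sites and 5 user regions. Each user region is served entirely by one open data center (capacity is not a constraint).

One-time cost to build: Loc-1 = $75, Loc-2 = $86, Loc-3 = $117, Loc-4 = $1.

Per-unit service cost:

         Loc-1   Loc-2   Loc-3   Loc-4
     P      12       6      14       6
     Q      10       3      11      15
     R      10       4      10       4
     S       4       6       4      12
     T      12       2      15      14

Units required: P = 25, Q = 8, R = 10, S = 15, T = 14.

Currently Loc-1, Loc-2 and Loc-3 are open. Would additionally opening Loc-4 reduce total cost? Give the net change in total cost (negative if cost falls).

Current service cost with {Loc-1, Loc-2, Loc-3}: 302.
Adding Loc-4: each user region re-picks its cheapest; new service cost 302, saving 0.
Extra fixed cost: 1. Net change = 1 − 0 = 1.
(Totals: 580 → 581.)

No — net change +1 (cost rises by 1).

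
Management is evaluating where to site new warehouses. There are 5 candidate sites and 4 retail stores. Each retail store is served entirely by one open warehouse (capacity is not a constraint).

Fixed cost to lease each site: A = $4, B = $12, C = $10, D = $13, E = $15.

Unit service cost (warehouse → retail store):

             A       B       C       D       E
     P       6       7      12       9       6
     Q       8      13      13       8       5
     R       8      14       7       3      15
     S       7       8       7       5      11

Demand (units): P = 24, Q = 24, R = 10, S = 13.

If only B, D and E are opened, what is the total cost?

Each retail store is assigned to its cheapest site among the open ones.
{B, D, E}: P→E 6·24=144, Q→E 5·24=120, R→D 3·10=30, S→D 5·13=65. Service 359; fixed 40; total 399.

Total cost: 399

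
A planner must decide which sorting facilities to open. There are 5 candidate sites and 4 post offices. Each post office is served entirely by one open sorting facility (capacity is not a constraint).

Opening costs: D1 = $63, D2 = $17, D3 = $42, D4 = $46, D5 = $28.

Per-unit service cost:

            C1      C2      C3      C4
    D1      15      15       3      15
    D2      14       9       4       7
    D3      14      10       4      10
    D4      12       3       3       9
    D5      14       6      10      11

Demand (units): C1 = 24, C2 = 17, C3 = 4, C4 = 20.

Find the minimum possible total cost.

Minimum total cost: 554

For any fixed open set, each post office goes to its cheapest open site; total = fixed + service.
{D2, D4}: C1→D4 12·24=288, C2→D4 3·17=51, C3→D4 3·4=12, C4→D2 7·20=140. Service 491; fixed 63; total 554.
{D4}: C1→D4 12·24=288, C2→D4 3·17=51, C3→D4 3·4=12, C4→D4 9·20=180. Service 531; fixed 46; total 577.
{D2, D4, D5}: service 491 + fixed 91 = 582
{D1, D2, D3, D4, D5}: service 491 + fixed 196 = 687
No other subset beats 554.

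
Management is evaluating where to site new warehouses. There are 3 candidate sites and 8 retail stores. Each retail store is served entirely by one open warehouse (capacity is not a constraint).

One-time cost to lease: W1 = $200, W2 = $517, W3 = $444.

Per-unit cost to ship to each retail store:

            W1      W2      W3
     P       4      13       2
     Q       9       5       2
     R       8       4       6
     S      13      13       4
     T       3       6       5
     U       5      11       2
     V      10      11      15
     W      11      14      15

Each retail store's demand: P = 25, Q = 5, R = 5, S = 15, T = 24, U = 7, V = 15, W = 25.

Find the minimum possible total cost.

For any fixed open set, each retail store goes to its cheapest open site; total = fixed + service.
{W1}: P→W1 4·25=100, Q→W1 9·5=45, R→W1 8·5=40, S→W1 13·15=195, T→W1 3·24=72, U→W1 5·7=35, V→W1 10·15=150, W→W1 11·25=275. Service 912; fixed 200; total 1112.
{W1, W3}: P→W3 2·25=50, Q→W3 2·5=10, R→W3 6·5=30, S→W3 4·15=60, T→W1 3·24=72, U→W3 2·7=14, V→W1 10·15=150, W→W1 11·25=275. Service 661; fixed 644; total 1305.
{W3}: service 884 + fixed 444 = 1328
{W1, W2, W3}: service 651 + fixed 1161 = 1812
No other subset beats 1112.

Minimum total cost: 1112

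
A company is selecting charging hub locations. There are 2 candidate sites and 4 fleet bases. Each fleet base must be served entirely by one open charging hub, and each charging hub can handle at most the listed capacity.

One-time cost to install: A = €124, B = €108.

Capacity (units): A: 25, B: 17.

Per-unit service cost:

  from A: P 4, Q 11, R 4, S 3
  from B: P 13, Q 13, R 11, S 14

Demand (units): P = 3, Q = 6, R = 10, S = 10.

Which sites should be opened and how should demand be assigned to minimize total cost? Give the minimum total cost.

Open {A, B}: P→A 4·3=12, Q→B 13·6=78, R→A 4·10=40, S→A 3·10=30.
Loads: A carries 23/25, B carries 6/17. Service 160; fixed 232; total 392.
Next best feasible plan costs 419.

Minimum total cost: 392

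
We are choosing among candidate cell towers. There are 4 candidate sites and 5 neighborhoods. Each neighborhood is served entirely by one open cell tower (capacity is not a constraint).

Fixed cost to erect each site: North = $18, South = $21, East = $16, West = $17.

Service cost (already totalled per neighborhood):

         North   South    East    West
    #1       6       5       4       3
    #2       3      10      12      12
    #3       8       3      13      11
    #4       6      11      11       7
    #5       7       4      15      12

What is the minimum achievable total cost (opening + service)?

For any fixed open set, each neighborhood goes to its cheapest open site; total = fixed + service.
{North}: #1→North 6, #2→North 3, #3→North 8, #4→North 6, #5→North 7. Service 30; fixed 18; total 48.
{South}: #1→South 5, #2→South 10, #3→South 3, #4→South 11, #5→South 4. Service 33; fixed 21; total 54.
{North, South}: service 21 + fixed 39 = 60
{North, South, East, West}: service 19 + fixed 72 = 91
No other subset beats 48.

Minimum total cost: 48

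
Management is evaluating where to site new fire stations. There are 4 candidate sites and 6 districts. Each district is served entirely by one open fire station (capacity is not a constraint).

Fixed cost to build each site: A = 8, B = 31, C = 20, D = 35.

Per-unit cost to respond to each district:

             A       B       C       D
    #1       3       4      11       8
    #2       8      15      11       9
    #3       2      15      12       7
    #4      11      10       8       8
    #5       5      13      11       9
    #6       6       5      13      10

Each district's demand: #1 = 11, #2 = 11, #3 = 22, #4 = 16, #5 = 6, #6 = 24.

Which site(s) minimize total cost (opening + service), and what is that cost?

Open A and C; minimum total cost 495.

For any fixed open set, each district goes to its cheapest open site; total = fixed + service.
{A, C}: #1→A 3·11=33, #2→A 8·11=88, #3→A 2·22=44, #4→C 8·16=128, #5→A 5·6=30, #6→A 6·24=144. Service 467; fixed 28; total 495.
{A, B, C}: #1→A 3·11=33, #2→A 8·11=88, #3→A 2·22=44, #4→C 8·16=128, #5→A 5·6=30, #6→B 5·24=120. Service 443; fixed 59; total 502.
{A, D}: #1→A 3·11=33, #2→A 8·11=88, #3→A 2·22=44, #4→D 8·16=128, #5→A 5·6=30, #6→A 6·24=144. Service 467; fixed 43; total 510.
{A, B, C, D}: #1→A 3·11=33, #2→A 8·11=88, #3→A 2·22=44, #4→C 8·16=128, #5→A 5·6=30, #6→B 5·24=120. Service 443; fixed 94; total 537.
No other subset beats 495.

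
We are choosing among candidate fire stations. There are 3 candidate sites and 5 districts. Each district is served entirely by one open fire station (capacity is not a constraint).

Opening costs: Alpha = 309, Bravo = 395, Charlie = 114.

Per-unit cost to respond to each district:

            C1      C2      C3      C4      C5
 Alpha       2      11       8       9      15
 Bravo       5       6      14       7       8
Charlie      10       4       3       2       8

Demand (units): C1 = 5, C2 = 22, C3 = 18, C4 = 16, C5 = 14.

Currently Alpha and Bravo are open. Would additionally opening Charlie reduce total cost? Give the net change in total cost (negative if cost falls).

Current service cost with {Alpha, Bravo}: 510.
Adding Charlie: each district re-picks its cheapest; new service cost 296, saving 214.
Extra fixed cost: 114. Net change = 114 − 214 = -100.
(Totals: 1214 → 1114.)

Yes — net change −100 (cost falls by 100).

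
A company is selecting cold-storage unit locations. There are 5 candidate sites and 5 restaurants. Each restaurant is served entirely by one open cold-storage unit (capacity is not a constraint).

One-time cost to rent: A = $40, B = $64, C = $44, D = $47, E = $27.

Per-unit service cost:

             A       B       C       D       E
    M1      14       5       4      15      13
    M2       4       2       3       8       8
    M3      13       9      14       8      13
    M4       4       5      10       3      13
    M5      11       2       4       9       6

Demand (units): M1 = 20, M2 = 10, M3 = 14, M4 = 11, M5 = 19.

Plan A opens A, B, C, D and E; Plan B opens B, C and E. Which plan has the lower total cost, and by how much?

Plan B is cheaper by 51.

Plan A: {A, B, C, D, E}: M1→C 4·20=80, M2→B 2·10=20, M3→D 8·14=112, M4→D 3·11=33, M5→B 2·19=38. Service 283; fixed 222; total 505.
Plan B: {B, C, E}: M1→C 4·20=80, M2→B 2·10=20, M3→B 9·14=126, M4→B 5·11=55, M5→B 2·19=38. Service 319; fixed 135; total 454.
Difference: |505 − 454| = 51.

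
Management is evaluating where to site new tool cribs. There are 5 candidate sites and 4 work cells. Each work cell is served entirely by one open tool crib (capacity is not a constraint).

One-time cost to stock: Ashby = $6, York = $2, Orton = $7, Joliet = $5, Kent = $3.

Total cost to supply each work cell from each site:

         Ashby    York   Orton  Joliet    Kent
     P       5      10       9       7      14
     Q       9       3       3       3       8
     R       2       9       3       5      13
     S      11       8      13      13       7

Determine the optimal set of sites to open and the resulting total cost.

For any fixed open set, each work cell goes to its cheapest open site; total = fixed + service.
{Ashby, York}: P→Ashby 5, Q→York 3, R→Ashby 2, S→York 8. Service 18; fixed 8; total 26.
{Ashby, York, Kent}: service 17 + fixed 11 = 28
{York, Joliet}: service 23 + fixed 7 = 30
{Ashby, York, Orton, Joliet, Kent}: P→Ashby 5, Q→York 3, R→Ashby 2, S→Kent 7. Service 17; fixed 23; total 40.
No other subset beats 26.

Open Ashby and York; minimum total cost 26.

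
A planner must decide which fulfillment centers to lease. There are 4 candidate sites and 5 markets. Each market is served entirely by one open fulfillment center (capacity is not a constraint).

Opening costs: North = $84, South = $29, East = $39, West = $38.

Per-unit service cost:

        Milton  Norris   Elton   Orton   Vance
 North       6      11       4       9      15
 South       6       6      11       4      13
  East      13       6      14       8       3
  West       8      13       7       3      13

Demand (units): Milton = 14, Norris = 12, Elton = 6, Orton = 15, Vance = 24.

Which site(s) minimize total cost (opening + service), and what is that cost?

For any fixed open set, each market goes to its cheapest open site; total = fixed + service.
{East, West}: Milton→West 8·14=112, Norris→East 6·12=72, Elton→West 7·6=42, Orton→West 3·15=45, Vance→East 3·24=72. Service 343; fixed 77; total 420.
{South, East, West}: service 315 + fixed 106 = 421
{South, East}: service 354 + fixed 68 = 422
{North, South, East, West}: Milton→North 6·14=84, Norris→South 6·12=72, Elton→North 4·6=24, Orton→West 3·15=45, Vance→East 3·24=72. Service 297; fixed 190; total 487.
(All 15 nonempty subsets were checked; East and West is lowest.)

Open East and West; minimum total cost 420.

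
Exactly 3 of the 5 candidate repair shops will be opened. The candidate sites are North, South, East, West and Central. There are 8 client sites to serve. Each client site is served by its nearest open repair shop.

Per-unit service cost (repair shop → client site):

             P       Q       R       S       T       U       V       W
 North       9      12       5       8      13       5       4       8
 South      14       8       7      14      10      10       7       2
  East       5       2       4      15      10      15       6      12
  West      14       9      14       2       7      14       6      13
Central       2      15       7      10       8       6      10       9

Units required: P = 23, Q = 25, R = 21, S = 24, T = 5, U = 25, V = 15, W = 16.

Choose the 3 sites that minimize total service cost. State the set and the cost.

With exactly 3 open, each client site uses its cheapest among the chosen.
{North, East, West}: P→East 5·23=115, Q→East 2·25=50, R→East 4·21=84, S→West 2·24=48, T→West 7·5=35, U→North 5·25=125, V→North 4·15=60, W→North 8·16=128. Service cost 645.
{East, West, Central}: service cost 647
{South, East, West}: service cost 704
Among all 10 size-3 choices, {North, East, West} is lowest.

Choose North, East and West; total service cost 645.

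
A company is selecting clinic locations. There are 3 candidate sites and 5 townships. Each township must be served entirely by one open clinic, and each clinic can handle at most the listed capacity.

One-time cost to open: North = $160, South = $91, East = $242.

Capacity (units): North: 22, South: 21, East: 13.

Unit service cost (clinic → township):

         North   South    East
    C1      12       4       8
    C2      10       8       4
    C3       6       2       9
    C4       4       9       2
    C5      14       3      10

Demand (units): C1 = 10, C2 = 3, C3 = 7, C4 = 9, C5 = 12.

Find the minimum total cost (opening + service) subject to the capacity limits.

Minimum total cost: 487

Open {North, South}: C1→North 12·10=120, C2→North 10·3=30, C3→South 2·7=14, C4→North 4·9=36, C5→South 3·12=36.
Loads: North carries 22/22, South carries 19/21. Service 236; fixed 251; total 487.
Next best feasible plan costs 533.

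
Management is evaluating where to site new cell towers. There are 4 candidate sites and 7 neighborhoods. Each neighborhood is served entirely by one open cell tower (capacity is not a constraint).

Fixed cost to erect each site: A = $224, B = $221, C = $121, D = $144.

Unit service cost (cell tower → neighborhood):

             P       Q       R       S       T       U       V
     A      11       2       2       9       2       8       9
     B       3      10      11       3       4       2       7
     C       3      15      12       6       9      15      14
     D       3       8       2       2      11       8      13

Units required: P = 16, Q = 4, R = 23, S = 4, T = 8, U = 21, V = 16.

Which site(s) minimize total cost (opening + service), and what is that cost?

For any fixed open set, each neighborhood goes to its cheapest open site; total = fixed + service.
{B, D}: P→B 3·16=48, Q→D 8·4=32, R→D 2·23=46, S→D 2·4=8, T→B 4·8=32, U→B 2·21=42, V→B 7·16=112. Service 320; fixed 365; total 685.
{A, B}: service 284 + fixed 445 = 729
{D}: service 598 + fixed 144 = 742
{A, B, C, D}: P→B 3·16=48, Q→A 2·4=8, R→A 2·23=46, S→D 2·4=8, T→A 2·8=16, U→B 2·21=42, V→B 7·16=112. Service 280; fixed 710; total 990.
No other subset beats 685.

Open B and D; minimum total cost 685.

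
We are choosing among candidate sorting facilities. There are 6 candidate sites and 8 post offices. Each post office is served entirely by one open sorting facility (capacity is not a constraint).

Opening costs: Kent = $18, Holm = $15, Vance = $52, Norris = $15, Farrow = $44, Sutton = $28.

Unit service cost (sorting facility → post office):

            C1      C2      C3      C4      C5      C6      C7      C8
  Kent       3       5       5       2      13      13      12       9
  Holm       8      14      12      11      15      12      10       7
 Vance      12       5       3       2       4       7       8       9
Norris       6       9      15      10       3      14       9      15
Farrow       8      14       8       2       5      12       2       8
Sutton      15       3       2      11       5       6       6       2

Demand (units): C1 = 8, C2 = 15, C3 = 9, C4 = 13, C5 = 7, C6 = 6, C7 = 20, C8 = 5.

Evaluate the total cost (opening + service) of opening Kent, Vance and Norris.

Each post office is assigned to its cheapest site among the open ones.
{Kent, Vance, Norris}: C1→Kent 3·8=24, C2→Kent 5·15=75, C3→Vance 3·9=27, C4→Kent 2·13=26, C5→Norris 3·7=21, C6→Vance 7·6=42, C7→Vance 8·20=160, C8→Kent 9·5=45. Service 420; fixed 85; total 505.

Total cost: 505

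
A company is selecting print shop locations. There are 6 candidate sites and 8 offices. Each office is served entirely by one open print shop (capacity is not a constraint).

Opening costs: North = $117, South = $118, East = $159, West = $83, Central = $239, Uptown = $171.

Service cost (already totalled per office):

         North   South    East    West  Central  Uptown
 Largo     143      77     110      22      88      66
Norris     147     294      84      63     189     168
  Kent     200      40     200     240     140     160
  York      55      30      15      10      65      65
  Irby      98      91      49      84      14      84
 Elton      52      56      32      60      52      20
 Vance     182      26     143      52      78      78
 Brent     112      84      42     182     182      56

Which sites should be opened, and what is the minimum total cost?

Open South and West; minimum total cost 586.

For any fixed open set, each office goes to its cheapest open site; total = fixed + service.
{South, West}: Largo→West 22, Norris→West 63, Kent→South 40, York→West 10, Irby→West 84, Elton→South 56, Vance→South 26, Brent→South 84. Service 385; fixed 201; total 586.
{South, East}: service 365 + fixed 277 = 642
{South, East, West}: Largo→West 22, Norris→West 63, Kent→South 40, York→West 10, Irby→East 49, Elton→East 32, Vance→South 26, Brent→East 42. Service 284; fixed 360; total 644.
{North, South, East, West, Central, Uptown}: Largo→West 22, Norris→West 63, Kent→South 40, York→West 10, Irby→Central 14, Elton→Uptown 20, Vance→South 26, Brent→East 42. Service 237; fixed 887; total 1124.
No other subset beats 586.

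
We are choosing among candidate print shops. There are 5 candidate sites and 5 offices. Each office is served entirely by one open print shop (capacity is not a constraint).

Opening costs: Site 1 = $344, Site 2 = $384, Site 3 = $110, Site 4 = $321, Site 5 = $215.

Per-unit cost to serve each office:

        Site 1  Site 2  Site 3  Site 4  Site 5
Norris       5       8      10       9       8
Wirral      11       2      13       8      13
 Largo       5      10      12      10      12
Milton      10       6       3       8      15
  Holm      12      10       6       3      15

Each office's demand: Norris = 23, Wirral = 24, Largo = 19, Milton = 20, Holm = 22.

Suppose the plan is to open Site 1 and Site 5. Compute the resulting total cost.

Each office is assigned to its cheapest site among the open ones.
{Site 1, Site 5}: Norris→Site 1 5·23=115, Wirral→Site 1 11·24=264, Largo→Site 1 5·19=95, Milton→Site 1 10·20=200, Holm→Site 1 12·22=264. Service 938; fixed 559; total 1497.

Total cost: 1497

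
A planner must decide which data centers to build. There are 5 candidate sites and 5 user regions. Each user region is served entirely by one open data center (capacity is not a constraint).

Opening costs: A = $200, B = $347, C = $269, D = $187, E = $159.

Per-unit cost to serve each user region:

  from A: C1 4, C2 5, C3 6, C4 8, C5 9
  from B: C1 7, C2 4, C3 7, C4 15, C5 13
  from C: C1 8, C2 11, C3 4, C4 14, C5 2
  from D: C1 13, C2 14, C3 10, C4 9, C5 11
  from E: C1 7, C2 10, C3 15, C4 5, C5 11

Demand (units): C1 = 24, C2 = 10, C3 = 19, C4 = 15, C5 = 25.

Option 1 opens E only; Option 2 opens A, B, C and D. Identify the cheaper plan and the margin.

Option 1: {E}: C1→E 7·24=168, C2→E 10·10=100, C3→E 15·19=285, C4→E 5·15=75, C5→E 11·25=275. Service 903; fixed 159; total 1062.
Option 2: {A, B, C, D}: C1→A 4·24=96, C2→B 4·10=40, C3→C 4·19=76, C4→A 8·15=120, C5→C 2·25=50. Service 382; fixed 1003; total 1385.
Difference: |1062 − 1385| = 323.

Option 1 is cheaper by 323.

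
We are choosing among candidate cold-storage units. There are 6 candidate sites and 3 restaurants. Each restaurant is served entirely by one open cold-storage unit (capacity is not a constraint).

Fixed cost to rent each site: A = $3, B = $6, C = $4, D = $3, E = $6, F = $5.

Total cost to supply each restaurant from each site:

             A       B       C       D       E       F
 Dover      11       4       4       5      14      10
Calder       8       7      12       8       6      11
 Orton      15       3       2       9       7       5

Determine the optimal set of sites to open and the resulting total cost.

For any fixed open set, each restaurant goes to its cheapest open site; total = fixed + service.
{B}: Dover→B 4, Calder→B 7, Orton→B 3. Service 14; fixed 6; total 20.
{A, C}: Dover→C 4, Calder→A 8, Orton→C 2. Service 14; fixed 7; total 21.
{C, D}: service 14 + fixed 7 = 21
{A, B, C, D, E, F}: service 12 + fixed 27 = 39
No other subset beats 20.

Open B only; minimum total cost 20.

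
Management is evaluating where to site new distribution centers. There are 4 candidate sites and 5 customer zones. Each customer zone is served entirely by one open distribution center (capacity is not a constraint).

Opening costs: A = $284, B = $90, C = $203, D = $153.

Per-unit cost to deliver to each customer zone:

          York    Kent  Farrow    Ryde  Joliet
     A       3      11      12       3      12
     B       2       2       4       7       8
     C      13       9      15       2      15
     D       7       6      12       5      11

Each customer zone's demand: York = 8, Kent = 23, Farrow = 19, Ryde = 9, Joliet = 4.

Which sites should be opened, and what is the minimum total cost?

For any fixed open set, each customer zone goes to its cheapest open site; total = fixed + service.
{B}: York→B 2·8=16, Kent→B 2·23=46, Farrow→B 4·19=76, Ryde→B 7·9=63, Joliet→B 8·4=32. Service 233; fixed 90; total 323.
{B, D}: service 215 + fixed 243 = 458
{B, C}: service 188 + fixed 293 = 481
{A, B, C, D}: service 188 + fixed 730 = 918
No other subset beats 323.

Open B only; minimum total cost 323.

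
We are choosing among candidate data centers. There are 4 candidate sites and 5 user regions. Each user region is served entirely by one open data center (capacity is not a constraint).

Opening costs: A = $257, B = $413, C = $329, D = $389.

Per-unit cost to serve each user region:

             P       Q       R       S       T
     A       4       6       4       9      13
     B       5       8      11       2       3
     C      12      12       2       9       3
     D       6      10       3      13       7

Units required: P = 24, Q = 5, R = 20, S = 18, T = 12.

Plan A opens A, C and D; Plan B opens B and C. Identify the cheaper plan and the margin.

Plan A: {A, C, D}: P→A 4·24=96, Q→A 6·5=30, R→C 2·20=40, S→A 9·18=162, T→C 3·12=36. Service 364; fixed 975; total 1339.
Plan B: {B, C}: P→B 5·24=120, Q→B 8·5=40, R→C 2·20=40, S→B 2·18=36, T→B 3·12=36. Service 272; fixed 742; total 1014.
Difference: |1339 − 1014| = 325.

Plan B is cheaper by 325.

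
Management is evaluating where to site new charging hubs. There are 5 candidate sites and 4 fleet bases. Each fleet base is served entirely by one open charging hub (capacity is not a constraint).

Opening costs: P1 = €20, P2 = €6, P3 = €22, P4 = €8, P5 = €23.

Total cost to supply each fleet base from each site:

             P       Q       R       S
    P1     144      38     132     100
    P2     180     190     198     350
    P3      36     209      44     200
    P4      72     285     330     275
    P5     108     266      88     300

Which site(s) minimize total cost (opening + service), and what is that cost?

Open P1 and P3; minimum total cost 260.

For any fixed open set, each fleet base goes to its cheapest open site; total = fixed + service.
{P1, P3}: P→P3 36, Q→P1 38, R→P3 44, S→P1 100. Service 218; fixed 42; total 260.
{P1, P2, P3}: P→P3 36, Q→P1 38, R→P3 44, S→P1 100. Service 218; fixed 48; total 266.
{P1, P3, P4}: service 218 + fixed 50 = 268
{P1, P2, P3, P4, P5}: P→P3 36, Q→P1 38, R→P3 44, S→P1 100. Service 218; fixed 79; total 297.
No other subset beats 260.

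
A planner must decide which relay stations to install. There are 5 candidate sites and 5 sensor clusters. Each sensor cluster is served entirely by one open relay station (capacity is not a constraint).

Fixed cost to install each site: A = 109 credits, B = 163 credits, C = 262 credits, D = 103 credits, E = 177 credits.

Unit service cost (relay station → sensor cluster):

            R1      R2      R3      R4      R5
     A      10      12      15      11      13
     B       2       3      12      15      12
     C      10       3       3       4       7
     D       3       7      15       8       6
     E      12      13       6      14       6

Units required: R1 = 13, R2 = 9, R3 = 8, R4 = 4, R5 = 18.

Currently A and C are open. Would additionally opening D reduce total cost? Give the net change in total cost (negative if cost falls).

Current service cost with {A, C}: 323.
Adding D: each sensor cluster re-picks its cheapest; new service cost 214, saving 109.
Extra fixed cost: 103. Net change = 103 − 109 = -6.
(Totals: 694 → 688.)

Yes — net change −6 (cost falls by 6).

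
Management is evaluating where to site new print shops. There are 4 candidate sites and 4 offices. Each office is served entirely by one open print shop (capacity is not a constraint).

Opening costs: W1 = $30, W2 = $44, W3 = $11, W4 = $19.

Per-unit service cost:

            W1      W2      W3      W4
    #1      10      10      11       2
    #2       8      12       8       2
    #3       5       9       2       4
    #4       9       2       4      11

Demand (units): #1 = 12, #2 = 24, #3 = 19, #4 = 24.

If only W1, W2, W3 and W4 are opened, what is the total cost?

Total cost: 262

Each office is assigned to its cheapest site among the open ones.
{W1, W2, W3, W4}: #1→W4 2·12=24, #2→W4 2·24=48, #3→W3 2·19=38, #4→W2 2·24=48. Service 158; fixed 104; total 262.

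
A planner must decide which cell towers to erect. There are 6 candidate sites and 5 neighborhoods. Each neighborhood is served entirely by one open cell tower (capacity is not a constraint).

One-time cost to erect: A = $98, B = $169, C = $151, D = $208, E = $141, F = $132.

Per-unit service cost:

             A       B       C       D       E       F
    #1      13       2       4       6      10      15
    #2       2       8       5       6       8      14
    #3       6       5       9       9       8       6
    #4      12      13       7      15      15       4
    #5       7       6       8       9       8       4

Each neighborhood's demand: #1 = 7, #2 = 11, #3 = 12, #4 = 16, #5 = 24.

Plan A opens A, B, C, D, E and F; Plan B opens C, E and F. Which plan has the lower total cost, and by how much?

Plan A: {A, B, C, D, E, F}: #1→B 2·7=14, #2→A 2·11=22, #3→B 5·12=60, #4→F 4·16=64, #5→F 4·24=96. Service 256; fixed 899; total 1155.
Plan B: {C, E, F}: #1→C 4·7=28, #2→C 5·11=55, #3→F 6·12=72, #4→F 4·16=64, #5→F 4·24=96. Service 315; fixed 424; total 739.
Difference: |1155 − 739| = 416.

Plan B is cheaper by 416.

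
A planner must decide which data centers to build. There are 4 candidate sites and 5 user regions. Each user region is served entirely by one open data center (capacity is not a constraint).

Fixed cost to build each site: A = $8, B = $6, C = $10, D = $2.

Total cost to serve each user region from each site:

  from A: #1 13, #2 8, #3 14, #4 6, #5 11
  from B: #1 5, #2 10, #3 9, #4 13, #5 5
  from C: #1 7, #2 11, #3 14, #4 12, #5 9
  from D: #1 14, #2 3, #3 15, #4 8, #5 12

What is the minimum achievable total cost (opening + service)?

Minimum total cost: 38

For any fixed open set, each user region goes to its cheapest open site; total = fixed + service.
{B, D}: #1→B 5, #2→D 3, #3→B 9, #4→D 8, #5→B 5. Service 30; fixed 8; total 38.
{A, B, D}: #1→B 5, #2→D 3, #3→B 9, #4→A 6, #5→B 5. Service 28; fixed 16; total 44.
{A, B}: service 33 + fixed 14 = 47
{A, B, C, D}: #1→B 5, #2→D 3, #3→B 9, #4→A 6, #5→B 5. Service 28; fixed 26; total 54.
(All 15 nonempty subsets were checked; B and D is lowest.)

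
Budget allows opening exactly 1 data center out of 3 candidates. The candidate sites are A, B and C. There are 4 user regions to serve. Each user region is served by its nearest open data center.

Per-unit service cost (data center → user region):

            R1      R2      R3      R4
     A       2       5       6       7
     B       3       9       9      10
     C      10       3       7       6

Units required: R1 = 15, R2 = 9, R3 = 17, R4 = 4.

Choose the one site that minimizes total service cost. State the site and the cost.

With exactly 1 open, each user region uses its cheapest among the chosen.
{A}: R1→A 2·15=30, R2→A 5·9=45, R3→A 6·17=102, R4→A 7·4=28. Service cost 205.
{B}: service cost 319
{C}: service cost 320
Among all 3 size-1 choices, {A} is lowest.

Choose A only; total service cost 205.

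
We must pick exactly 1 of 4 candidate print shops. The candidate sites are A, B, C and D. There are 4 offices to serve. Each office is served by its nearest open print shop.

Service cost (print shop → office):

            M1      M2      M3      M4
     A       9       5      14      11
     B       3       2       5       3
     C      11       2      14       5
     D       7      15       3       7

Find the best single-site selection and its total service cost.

With exactly 1 open, each office uses its cheapest among the chosen.
{B}: M1→B 3, M2→B 2, M3→B 5, M4→B 3. Service cost 13.
{C}: service cost 32
{D}: service cost 32
Among all 4 size-1 choices, {B} is lowest.

Choose B only; total service cost 13.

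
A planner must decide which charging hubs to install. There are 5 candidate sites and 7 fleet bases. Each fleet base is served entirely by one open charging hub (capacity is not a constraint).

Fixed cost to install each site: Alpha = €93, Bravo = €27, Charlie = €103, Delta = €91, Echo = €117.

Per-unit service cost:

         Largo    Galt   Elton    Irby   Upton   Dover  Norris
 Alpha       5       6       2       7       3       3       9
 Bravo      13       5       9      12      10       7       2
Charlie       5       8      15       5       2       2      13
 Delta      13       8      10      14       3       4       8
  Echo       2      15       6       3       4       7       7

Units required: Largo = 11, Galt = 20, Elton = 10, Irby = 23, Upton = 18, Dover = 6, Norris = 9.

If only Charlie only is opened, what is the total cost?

Each fleet base is assigned to its cheapest site among the open ones.
{Charlie}: Largo→Charlie 5·11=55, Galt→Charlie 8·20=160, Elton→Charlie 15·10=150, Irby→Charlie 5·23=115, Upton→Charlie 2·18=36, Dover→Charlie 2·6=12, Norris→Charlie 13·9=117. Service 645; fixed 103; total 748.

Total cost: 748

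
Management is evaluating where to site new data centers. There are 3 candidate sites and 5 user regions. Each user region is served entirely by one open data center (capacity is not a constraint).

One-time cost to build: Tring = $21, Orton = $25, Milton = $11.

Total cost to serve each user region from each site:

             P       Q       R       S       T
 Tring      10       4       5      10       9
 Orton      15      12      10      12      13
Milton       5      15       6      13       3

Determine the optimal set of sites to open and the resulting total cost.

For any fixed open set, each user region goes to its cheapest open site; total = fixed + service.
{Milton}: P→Milton 5, Q→Milton 15, R→Milton 6, S→Milton 13, T→Milton 3. Service 42; fixed 11; total 53.
{Tring}: service 38 + fixed 21 = 59
{Tring, Milton}: P→Milton 5, Q→Tring 4, R→Tring 5, S→Tring 10, T→Milton 3. Service 27; fixed 32; total 59.
{Tring, Orton, Milton}: P→Milton 5, Q→Tring 4, R→Tring 5, S→Tring 10, T→Milton 3. Service 27; fixed 57; total 84.
No other subset beats 53.

Open Milton only; minimum total cost 53.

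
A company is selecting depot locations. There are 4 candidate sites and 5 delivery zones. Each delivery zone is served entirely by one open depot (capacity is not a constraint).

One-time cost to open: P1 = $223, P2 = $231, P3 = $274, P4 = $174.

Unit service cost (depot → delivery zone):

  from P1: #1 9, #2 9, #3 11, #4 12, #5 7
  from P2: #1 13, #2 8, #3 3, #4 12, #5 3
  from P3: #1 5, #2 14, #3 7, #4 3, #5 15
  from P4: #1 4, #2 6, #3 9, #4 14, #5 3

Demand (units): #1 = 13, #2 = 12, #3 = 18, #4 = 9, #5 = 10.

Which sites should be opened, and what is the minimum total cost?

Open P4 only; minimum total cost 616.

For any fixed open set, each delivery zone goes to its cheapest open site; total = fixed + service.
{P4}: #1→P4 4·13=52, #2→P4 6·12=72, #3→P4 9·18=162, #4→P4 14·9=126, #5→P4 3·10=30. Service 442; fixed 174; total 616.
{P2}: #1→P2 13·13=169, #2→P2 8·12=96, #3→P2 3·18=54, #4→P2 12·9=108, #5→P2 3·10=30. Service 457; fixed 231; total 688.
{P2, P4}: #1→P4 4·13=52, #2→P4 6·12=72, #3→P2 3·18=54, #4→P2 12·9=108, #5→P2 3·10=30. Service 316; fixed 405; total 721.
{P1, P2, P3, P4}: #1→P4 4·13=52, #2→P4 6·12=72, #3→P2 3·18=54, #4→P3 3·9=27, #5→P2 3·10=30. Service 235; fixed 902; total 1137.
(All 15 nonempty subsets were checked; P4 only is lowest.)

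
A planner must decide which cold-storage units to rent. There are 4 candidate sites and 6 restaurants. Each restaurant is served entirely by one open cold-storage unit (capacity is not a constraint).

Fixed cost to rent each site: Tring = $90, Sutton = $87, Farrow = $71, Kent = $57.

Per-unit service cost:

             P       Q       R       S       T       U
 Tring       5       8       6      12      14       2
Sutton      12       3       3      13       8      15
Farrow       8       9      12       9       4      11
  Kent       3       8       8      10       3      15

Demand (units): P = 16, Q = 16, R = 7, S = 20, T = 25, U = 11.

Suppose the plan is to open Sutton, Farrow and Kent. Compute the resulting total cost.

Each restaurant is assigned to its cheapest site among the open ones.
{Sutton, Farrow, Kent}: P→Kent 3·16=48, Q→Sutton 3·16=48, R→Sutton 3·7=21, S→Farrow 9·20=180, T→Kent 3·25=75, U→Farrow 11·11=121. Service 493; fixed 215; total 708.

Total cost: 708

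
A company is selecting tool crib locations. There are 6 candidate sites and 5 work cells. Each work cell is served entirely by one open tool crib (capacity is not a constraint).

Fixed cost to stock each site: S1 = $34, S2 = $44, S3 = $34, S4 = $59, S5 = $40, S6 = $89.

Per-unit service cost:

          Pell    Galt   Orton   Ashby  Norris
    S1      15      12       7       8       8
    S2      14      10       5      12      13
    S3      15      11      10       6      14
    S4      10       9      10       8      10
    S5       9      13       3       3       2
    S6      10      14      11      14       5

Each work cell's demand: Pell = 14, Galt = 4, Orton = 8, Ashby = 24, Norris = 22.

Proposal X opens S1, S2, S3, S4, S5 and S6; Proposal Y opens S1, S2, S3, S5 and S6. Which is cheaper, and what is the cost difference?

Proposal Y is cheaper by 55.

Proposal X: {S1, S2, S3, S4, S5, S6}: Pell→S5 9·14=126, Galt→S4 9·4=36, Orton→S5 3·8=24, Ashby→S5 3·24=72, Norris→S5 2·22=44. Service 302; fixed 300; total 602.
Proposal Y: {S1, S2, S3, S5, S6}: Pell→S5 9·14=126, Galt→S2 10·4=40, Orton→S5 3·8=24, Ashby→S5 3·24=72, Norris→S5 2·22=44. Service 306; fixed 241; total 547.
Difference: |602 − 547| = 55.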